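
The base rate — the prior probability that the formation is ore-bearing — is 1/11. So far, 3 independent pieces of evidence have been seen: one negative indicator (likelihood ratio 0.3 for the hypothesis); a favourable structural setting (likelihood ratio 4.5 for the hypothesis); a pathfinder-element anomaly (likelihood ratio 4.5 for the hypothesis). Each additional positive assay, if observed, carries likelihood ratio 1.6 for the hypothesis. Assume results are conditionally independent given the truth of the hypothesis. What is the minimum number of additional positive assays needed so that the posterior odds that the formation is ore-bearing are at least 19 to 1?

Prior odds = (1/11)/(10/11) = 0.1.
Combined Bayes factor of the evidence already in hand = 0.3 × 4.5 × 4.5 = 6.075.
Odds after that evidence = 0.1 × 6.075 = 0.6075.
Target odds = 19.
Need 1.6ⁿ ≥ 19 ÷ 0.6075 = 7600/243.
1.6⁷ = 2097152/78125 falls short of 7600/243 but 1.6⁸ = 16777216/390625 reaches it, so n = 8.

8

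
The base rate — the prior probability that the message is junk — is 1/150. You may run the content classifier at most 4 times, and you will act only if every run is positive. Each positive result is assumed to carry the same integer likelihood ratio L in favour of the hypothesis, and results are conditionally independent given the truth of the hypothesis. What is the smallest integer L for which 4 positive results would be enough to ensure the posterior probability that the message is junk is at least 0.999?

20

Prior odds = (1/150)/(149/150) = 1/149.
Target odds = 0.999/0.001 = 999.
Need L⁴ ≥ 999 ÷ (1/149) = 148851.
19⁴ = 130321 < 148851 ≤ 160000 = 20⁴, so L = 20.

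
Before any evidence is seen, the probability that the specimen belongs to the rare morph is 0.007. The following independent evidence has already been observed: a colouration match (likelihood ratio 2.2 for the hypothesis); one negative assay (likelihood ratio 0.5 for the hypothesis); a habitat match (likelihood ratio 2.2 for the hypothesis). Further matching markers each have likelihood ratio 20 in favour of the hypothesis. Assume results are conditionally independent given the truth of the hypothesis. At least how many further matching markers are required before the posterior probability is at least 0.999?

4

Prior odds = 0.007/0.993 = 7/993.
Combined Bayes factor of the evidence already in hand = 2.2 × 0.5 × 2.2 = 2.42.
Odds after that evidence = (7/993) × 2.42 = 847/49650.
Target odds = 0.999/0.001 = 999.
Need 20ⁿ ≥ 999 ÷ (847/49650) = 49600350/847.
20³ = 8000 falls short of 49600350/847 but 20⁴ = 160000 reaches it, so n = 4.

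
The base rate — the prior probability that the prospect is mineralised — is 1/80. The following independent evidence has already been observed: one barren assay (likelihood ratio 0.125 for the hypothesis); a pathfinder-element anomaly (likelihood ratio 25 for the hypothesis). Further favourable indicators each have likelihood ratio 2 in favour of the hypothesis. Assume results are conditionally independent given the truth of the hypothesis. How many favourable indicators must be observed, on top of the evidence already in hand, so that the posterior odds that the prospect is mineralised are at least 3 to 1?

7

Prior odds = 0.0125/0.9875 = 1/79.
Combined Bayes factor of the evidence already in hand = 0.125 × 25 = 3.125.
Odds after that evidence = (1/79) × 3.125 = 25/632.
Target odds = 3.
Need 2ⁿ ≥ 3 ÷ (25/632) = 75.84.
2⁶ = 64 falls short of 75.84 but 2⁷ = 128 reaches it, so n = 7.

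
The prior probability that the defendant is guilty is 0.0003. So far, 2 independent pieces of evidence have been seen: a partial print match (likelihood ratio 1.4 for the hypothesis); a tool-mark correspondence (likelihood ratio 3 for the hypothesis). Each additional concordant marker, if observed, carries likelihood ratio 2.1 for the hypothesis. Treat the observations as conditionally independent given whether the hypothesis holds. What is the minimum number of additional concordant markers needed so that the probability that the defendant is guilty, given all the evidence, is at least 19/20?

13

Prior odds = 0.0003/0.9997 = 3/9997.
Combined Bayes factor of the evidence already in hand = 1.4 × 3 = 4.2.
Odds after that evidence = (3/9997) × 4.2 = 63/49985.
Target odds = 0.95/0.05 = 19.
Need 2.1ⁿ ≥ 19 ÷ (63/49985) = 949715/63.
2.1¹² ≈7355.83 falls short of 949715/63 but 2.1¹³ ≈15447.2 reaches it, so n = 13.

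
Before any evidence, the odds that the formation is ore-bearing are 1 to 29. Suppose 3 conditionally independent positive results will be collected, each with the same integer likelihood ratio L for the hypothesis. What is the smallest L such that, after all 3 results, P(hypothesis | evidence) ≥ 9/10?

Prior odds = 1/29.
Target odds = 0.9/0.1 = 9.
Need L³ ≥ 9 ÷ (1/29) = 261.
6³ = 216 < 261 ≤ 343 = 7³, so L = 7.

7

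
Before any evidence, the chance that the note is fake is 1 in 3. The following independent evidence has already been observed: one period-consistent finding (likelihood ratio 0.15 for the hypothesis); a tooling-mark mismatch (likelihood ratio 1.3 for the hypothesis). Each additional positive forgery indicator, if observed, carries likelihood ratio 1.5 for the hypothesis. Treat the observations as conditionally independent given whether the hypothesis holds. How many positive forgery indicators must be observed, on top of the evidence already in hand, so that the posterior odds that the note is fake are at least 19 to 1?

14

Prior odds = (1/3)/(2/3) = 0.5.
Combined Bayes factor of the evidence already in hand = 0.15 × 1.3 = 0.195.
Odds after that evidence = 0.5 × 0.195 = 0.0975.
Target odds = 19.
Need 1.5ⁿ ≥ 19 ÷ 0.0975 = 7600/39.
1.5¹³ = 1594323/8192 falls short of 7600/39 but 1.5¹⁴ = 4782969/16384 reaches it, so n = 14.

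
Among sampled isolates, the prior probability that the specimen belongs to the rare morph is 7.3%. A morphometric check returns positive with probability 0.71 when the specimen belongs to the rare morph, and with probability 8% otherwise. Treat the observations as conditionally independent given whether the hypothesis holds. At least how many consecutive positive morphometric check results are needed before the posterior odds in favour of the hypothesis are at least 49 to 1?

Prior odds = 0.073/0.927 = 73/927.
Likelihood ratio of a positive result = 0.71/0.08 = 8.875.
Target odds = 49.
Require 8.875ⁿ ≥ 49 ÷ (73/927) = 45423/73.
8.875² = 78.765625 falls short of 45423/73 but 8.875³ = 357911/512 reaches it, so n = 3.

3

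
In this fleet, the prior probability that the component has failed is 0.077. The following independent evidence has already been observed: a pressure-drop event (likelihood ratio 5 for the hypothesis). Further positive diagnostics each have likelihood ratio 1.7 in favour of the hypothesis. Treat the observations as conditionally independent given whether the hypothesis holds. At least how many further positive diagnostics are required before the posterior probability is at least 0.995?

Prior odds = 0.077/0.923 = 77/923.
Bayes factor of the evidence already in hand = 5.
Odds after that evidence = (77/923) × 5 = 385/923.
Target odds = 0.995/0.005 = 199.
Need 1.7ⁿ ≥ 199 ÷ (385/923) = 183677/385.
1.7¹¹ ≈342.719 falls short of 183677/385 but 1.7¹² ≈582.622 reaches it, so n = 12.

12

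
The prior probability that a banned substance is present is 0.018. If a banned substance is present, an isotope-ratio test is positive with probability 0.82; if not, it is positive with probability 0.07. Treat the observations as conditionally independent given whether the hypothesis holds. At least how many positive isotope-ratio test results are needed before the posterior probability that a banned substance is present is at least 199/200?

Prior odds: 0.018 ÷ 0.982 = 9/491.
Likelihood ratio of a positive = 0.82/0.07 = 82/7.
Target posterior odds = 0.995/0.005 = 199.
Need (9/491) × (82/7)ⁿ ≥ 199, i.e. (82/7)ⁿ ≥ 97709/9.
(82/7)³ = 551368/343 falls short of 97709/9 but (82/7)⁴ = 45212176/2401 reaches it, so n = 4.

4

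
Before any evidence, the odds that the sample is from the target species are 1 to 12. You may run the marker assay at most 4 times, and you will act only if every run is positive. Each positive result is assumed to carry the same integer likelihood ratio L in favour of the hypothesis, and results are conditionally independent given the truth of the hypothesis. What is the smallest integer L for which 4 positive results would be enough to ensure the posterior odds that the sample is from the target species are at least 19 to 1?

4

Prior odds = 1/12.
Target odds = 19.
Need L⁴ ≥ 19 ÷ (1/12) = 228.
3⁴ = 81 < 228 ≤ 256 = 4⁴, so L = 4.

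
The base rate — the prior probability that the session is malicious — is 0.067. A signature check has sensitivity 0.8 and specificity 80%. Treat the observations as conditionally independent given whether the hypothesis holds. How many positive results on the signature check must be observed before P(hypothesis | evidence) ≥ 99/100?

6

Prior odds: 0.067 ÷ 0.933 = 67/933.
False-positive rate = 1 − 0.8 = 0.2; likelihood ratio of a positive = 0.8/0.2 = 4.
Target posterior odds = 0.99/0.01 = 99.
Require 4ⁿ ≥ 99 ÷ (67/933) = 92367/67.
4⁵ = 1024 falls short of 92367/67 but 4⁶ = 4096 reaches it, so n = 6.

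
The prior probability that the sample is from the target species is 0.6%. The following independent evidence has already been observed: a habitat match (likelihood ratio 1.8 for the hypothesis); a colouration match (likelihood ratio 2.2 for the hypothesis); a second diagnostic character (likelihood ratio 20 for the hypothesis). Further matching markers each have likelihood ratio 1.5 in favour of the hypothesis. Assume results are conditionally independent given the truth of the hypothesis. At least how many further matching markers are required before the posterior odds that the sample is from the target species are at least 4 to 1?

Prior odds = 0.006/0.994 = 3/497.
Combined Bayes factor of the evidence already in hand = 1.8 × 2.2 × 20 = 79.2.
Odds after that evidence = (3/497) × 79.2 = 1188/2485.
Target odds = 4.
Need 1.5ⁿ ≥ 4 ÷ (1188/2485) = 2485/297.
1.5⁵ = 7.59375 falls short of 2485/297 but 1.5⁶ = 11.390625 reaches it, so n = 6.

6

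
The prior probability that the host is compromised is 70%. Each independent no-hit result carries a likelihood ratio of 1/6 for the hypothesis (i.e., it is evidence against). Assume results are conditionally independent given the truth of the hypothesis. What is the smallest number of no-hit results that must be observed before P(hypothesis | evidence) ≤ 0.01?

Prior odds = 0.7/0.3 = 7/3.
Likelihood ratio per no-hit result = 1/6.
Target posterior odds = 0.01/0.99 = 1/99.
Need (7/3) × (1/6)ⁿ ≤ 1/99, i.e. (1/6)ⁿ ≤ 1/231.
(1/6)³ = 1/216 is still above 1/231 but (1/6)⁴ = 1/1296 is at or below it, so n = 4.

4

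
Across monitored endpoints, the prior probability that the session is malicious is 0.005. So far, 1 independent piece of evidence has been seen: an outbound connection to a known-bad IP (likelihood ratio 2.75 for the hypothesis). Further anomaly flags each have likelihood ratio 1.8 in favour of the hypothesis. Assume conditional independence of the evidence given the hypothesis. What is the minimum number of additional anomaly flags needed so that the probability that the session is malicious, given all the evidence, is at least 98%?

Prior odds = 0.005/0.995 = 1/199.
Bayes factor of the evidence already in hand = 2.75.
Odds after that evidence = (1/199) × 2.75 = 11/796.
Target odds = 0.98/0.02 = 49.
Need 1.8ⁿ ≥ 49 ÷ (11/796) = 39004/11.
1.8¹³ ≈2082.3 falls short of 39004/11 but 1.8¹⁴ ≈3748.13 reaches it, so n = 14.

14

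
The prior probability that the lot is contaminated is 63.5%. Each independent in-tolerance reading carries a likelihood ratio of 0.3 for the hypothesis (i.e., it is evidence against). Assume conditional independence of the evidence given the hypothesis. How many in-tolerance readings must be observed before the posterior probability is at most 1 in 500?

Prior odds = 0.635/0.365 = 127/73.
Likelihood ratio per in-tolerance reading = 0.3.
Target posterior odds = 0.002/0.998 = 1/499.
Need (127/73) × 0.3ⁿ ≤ 1/499, i.e. 0.3ⁿ ≤ 73/63373.
0.3⁵ = 243/100000 is still above 73/63373 but 0.3⁶ = 729/1000000 is at or below it, so n = 6.

6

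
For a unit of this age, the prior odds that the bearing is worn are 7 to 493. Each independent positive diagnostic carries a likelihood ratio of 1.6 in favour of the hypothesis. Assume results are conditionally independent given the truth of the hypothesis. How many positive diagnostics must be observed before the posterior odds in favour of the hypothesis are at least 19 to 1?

Prior odds = 7/493.
Likelihood ratio per positive diagnostic = 1.6.
Target odds = 19.
Need (7/493) × 1.6ⁿ ≥ 19, i.e. 1.6ⁿ ≥ 9367/7.
1.6¹⁵ ≈1152.92 falls short of 9367/7 but 1.6¹⁶ ≈1844.67 reaches it, so n = 16.

16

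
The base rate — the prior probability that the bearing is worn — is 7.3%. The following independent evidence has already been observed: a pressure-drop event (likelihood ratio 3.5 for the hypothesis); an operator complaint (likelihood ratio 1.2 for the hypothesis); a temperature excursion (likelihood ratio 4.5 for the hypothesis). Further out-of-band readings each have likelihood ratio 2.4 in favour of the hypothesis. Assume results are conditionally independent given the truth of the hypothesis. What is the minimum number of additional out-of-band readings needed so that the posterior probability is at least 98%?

4

Prior odds = 0.073/0.927 = 73/927.
Combined Bayes factor of the evidence already in hand = 3.5 × 1.2 × 4.5 = 18.9.
Odds after that evidence = (73/927) × 18.9 = 1533/1030.
Target odds = 0.98/0.02 = 49.
Need 2.4ⁿ ≥ 49 ÷ (1533/1030) = 7210/219.
2.4³ = 13.824 falls short of 7210/219 but 2.4⁴ = 33.1776 reaches it, so n = 4.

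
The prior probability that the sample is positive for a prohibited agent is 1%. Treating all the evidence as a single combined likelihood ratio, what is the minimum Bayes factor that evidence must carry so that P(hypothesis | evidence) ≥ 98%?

4851

Prior odds = 0.01/0.99 = 1/99.
Target odds = 0.98/0.02 = 49.
Required Bayes factor = 49 ÷ (1/99) = 4851.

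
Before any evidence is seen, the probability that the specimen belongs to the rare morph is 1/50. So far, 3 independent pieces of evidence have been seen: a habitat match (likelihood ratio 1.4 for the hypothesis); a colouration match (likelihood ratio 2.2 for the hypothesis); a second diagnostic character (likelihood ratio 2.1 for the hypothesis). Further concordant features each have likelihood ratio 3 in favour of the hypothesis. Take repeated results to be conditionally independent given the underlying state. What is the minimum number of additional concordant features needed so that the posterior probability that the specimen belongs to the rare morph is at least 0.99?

Prior odds = 0.02/0.98 = 1/49.
Combined Bayes factor of the evidence already in hand = 1.4 × 2.2 × 2.1 = 6.468.
Odds after that evidence = (1/49) × 6.468 = 0.132.
Target odds = 0.99/0.01 = 99.
Need 3ⁿ ≥ 99 ÷ 0.132 = 750.
3⁶ = 729 falls short of 750 but 3⁷ = 2187 reaches it, so n = 7.

7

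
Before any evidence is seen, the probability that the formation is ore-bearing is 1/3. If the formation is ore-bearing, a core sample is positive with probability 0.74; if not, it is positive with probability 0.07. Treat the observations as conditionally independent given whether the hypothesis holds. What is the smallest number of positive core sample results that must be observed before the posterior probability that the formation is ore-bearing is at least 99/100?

3

Prior odds: (1/3) ÷ (2/3) = 0.5.
Likelihood ratio of a positive = 0.74/0.07 = 74/7.
Target odds: 0.99 ÷ 0.01 = 99.
Need 0.5 × (74/7)ⁿ ≥ 99, i.e. (74/7)ⁿ ≥ 198.
(74/7)² = 5476/49 falls short of 198 but (74/7)³ = 405224/343 reaches it, so n = 3.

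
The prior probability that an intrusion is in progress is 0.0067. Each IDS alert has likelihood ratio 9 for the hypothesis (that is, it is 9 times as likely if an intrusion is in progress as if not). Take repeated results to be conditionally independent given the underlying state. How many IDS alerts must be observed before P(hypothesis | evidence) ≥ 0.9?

4

Prior odds: 0.0067 ÷ 0.9933 = 67/9933.
Likelihood ratio per IDS alert = 9.
Target posterior odds = 0.9/0.1 = 9.
Require 9ⁿ ≥ 9 ÷ (67/9933) = 89397/67.
9³ = 729 falls short of 89397/67 but 9⁴ = 6561 reaches it, so n = 4.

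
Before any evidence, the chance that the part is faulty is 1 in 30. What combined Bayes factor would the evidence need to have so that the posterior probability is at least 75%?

Prior odds = (1/30)/(29/30) = 1/29.
Target odds = 0.75/0.25 = 3.
Required Bayes factor = 3 ÷ (1/29) = 87.

87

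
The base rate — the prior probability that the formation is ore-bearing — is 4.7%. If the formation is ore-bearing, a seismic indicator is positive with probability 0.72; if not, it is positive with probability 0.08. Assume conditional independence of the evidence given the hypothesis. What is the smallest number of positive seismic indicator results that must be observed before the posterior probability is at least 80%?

Prior odds: 0.047 ÷ 0.953 = 47/953.
Likelihood ratio of a positive = 0.72/0.08 = 9.
Target odds: 0.8 ÷ 0.2 = 4.
Need (47/953) × 9ⁿ ≥ 4, i.e. 9ⁿ ≥ 3812/47.
9² = 81 falls short of 3812/47 but 9³ = 729 reaches it, so n = 3.

3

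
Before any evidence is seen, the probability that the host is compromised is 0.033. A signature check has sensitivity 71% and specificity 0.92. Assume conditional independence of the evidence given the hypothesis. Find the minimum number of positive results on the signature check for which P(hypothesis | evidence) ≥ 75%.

Prior odds: 0.033 ÷ 0.967 = 33/967.
False-positive rate = 1 − 0.92 = 0.08; likelihood ratio of a positive = 0.71/0.08 = 8.875.
Target odds: 0.75 ÷ 0.25 = 3.
Require 8.875ⁿ ≥ 3 ÷ (33/967) = 967/11.
8.875² = 78.765625 falls short of 967/11 but 8.875³ = 357911/512 reaches it, so n = 3.

3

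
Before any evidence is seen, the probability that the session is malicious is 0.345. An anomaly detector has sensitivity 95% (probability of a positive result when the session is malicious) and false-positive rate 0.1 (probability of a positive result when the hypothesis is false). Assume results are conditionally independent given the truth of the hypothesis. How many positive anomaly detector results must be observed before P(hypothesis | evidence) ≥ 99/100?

Prior odds = 0.345/0.655 = 69/131.
Likelihood ratio of a positive result = 0.95/0.1 = 9.5.
Target posterior odds = 0.99/0.01 = 99.
Need (69/131) × 9.5ⁿ ≥ 99, i.e. 9.5ⁿ ≥ 4323/23.
9.5² = 90.25 falls short of 4323/23 but 9.5³ = 857.375 reaches it, so n = 3.

3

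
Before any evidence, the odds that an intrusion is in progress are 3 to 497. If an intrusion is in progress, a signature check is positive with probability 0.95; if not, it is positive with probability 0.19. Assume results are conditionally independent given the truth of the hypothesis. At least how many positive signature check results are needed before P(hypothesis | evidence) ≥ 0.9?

5

Prior odds = 3/497.
Likelihood ratio of a positive = 0.95/0.19 = 5.
Target posterior odds = 0.9/0.1 = 9.
Require 5ⁿ ≥ 9 ÷ (3/497) = 1491.
5⁴ = 625 falls short of 1491 but 5⁵ = 3125 reaches it, so n = 5.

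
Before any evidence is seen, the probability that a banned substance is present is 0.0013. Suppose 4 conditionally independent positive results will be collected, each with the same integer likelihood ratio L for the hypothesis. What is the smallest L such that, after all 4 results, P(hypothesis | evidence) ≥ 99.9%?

30

Prior odds = 0.0013/0.9987 = 13/9987.
Target odds = 0.999/0.001 = 999.
Need L⁴ ≥ 999 ÷ (13/9987) = 9977013/13.
29⁴ = 707281 < 9977013/13 ≤ 810000 = 30⁴, so L = 30.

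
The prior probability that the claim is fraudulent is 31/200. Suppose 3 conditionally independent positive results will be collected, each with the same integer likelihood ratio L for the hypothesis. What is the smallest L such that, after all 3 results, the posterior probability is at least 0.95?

5

Prior odds = 0.155/0.845 = 31/169.
Target odds = 0.95/0.05 = 19.
Need L³ ≥ 19 ÷ (31/169) = 3211/31.
4³ = 64 < 3211/31 ≤ 125 = 5³, so L = 5.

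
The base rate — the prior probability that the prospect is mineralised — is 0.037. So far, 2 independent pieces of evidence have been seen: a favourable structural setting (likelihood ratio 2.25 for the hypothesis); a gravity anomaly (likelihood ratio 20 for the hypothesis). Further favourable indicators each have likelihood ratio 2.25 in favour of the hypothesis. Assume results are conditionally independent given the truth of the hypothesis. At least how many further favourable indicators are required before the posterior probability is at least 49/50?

5

Prior odds = 0.037/0.963 = 37/963.
Combined Bayes factor of the evidence already in hand = 2.25 × 20 = 45.
Odds after that evidence = (37/963) × 45 = 185/107.
Target odds = 0.98/0.02 = 49.
Need 2.25ⁿ ≥ 49 ÷ (185/107) = 5243/185.
2.25⁴ = 25.62890625 falls short of 5243/185 but 2.25⁵ = 59049/1024 reaches it, so n = 5.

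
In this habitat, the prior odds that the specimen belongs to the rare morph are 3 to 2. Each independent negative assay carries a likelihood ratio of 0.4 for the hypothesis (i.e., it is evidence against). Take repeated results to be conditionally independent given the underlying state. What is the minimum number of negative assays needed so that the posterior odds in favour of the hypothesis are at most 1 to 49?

Prior odds = 1.5.
Likelihood ratio per negative assay = 0.4.
Target odds = 1/49.
Require 0.4ⁿ ≤ 1/49 ÷ 1.5 = 2/147.
0.4⁴ = 0.0256 is still above 2/147 but 0.4⁵ = 0.01024 is at or below it, so n = 5.

5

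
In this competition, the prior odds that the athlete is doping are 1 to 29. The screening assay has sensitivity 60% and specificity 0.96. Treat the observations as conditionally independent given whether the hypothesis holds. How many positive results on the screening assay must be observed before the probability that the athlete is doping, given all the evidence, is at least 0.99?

3

Prior odds = 1/29.
False-positive rate = 1 − 0.96 = 0.04; likelihood ratio of a positive = 0.6/0.04 = 15.
Target posterior odds = 0.99/0.01 = 99.
Require 15ⁿ ≥ 99 ÷ (1/29) = 2871.
15² = 225 falls short of 2871 but 15³ = 3375 reaches it, so n = 3.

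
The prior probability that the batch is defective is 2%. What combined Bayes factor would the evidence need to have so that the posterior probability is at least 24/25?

Prior odds = 0.02/0.98 = 1/49.
Target odds = 0.96/0.04 = 24.
Required Bayes factor = 24 ÷ (1/49) = 1176.

1176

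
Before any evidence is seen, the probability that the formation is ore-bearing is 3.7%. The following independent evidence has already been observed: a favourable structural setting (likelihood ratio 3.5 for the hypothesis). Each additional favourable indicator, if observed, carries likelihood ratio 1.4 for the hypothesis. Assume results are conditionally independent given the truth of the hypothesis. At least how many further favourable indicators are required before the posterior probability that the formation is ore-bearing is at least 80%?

11

Prior odds = 0.037/0.963 = 37/963.
Bayes factor of the evidence already in hand = 3.5.
Odds after that evidence = (37/963) × 3.5 = 259/1926.
Target odds = 0.8/0.2 = 4.
Need 1.4ⁿ ≥ 4 ÷ (259/1926) = 7704/259.
1.4¹⁰ = 282475249/9765625 falls short of 7704/259 but 1.4¹¹ ≈40.4957 reaches it, so n = 11.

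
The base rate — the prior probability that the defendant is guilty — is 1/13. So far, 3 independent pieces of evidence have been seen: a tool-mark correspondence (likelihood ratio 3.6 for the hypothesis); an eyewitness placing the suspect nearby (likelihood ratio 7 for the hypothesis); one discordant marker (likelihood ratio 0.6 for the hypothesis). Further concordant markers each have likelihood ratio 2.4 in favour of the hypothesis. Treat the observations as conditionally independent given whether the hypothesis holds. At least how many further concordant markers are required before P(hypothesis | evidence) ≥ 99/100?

Prior odds = (1/13)/(12/13) = 1/12.
Combined Bayes factor of the evidence already in hand = 3.6 × 7 × 0.6 = 15.12.
Odds after that evidence = (1/12) × 15.12 = 1.26.
Target odds = 0.99/0.01 = 99.
Need 2.4ⁿ ≥ 99 ÷ 1.26 = 550/7.
2.4⁴ = 33.1776 falls short of 550/7 but 2.4⁵ = 79.62624 reaches it, so n = 5.

5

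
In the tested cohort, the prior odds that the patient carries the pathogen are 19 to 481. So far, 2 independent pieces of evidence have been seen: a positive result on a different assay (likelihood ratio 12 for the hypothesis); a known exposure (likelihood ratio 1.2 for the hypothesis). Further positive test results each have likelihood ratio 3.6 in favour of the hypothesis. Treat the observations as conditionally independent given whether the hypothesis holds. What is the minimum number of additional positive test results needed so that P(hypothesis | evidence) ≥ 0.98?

Prior odds = 19/481.
Combined Bayes factor of the evidence already in hand = 12 × 1.2 = 14.4.
Odds after that evidence = (19/481) × 14.4 = 1368/2405.
Target odds = 0.98/0.02 = 49.
Need 3.6ⁿ ≥ 49 ÷ (1368/2405) = 117845/1368.
3.6³ = 46.656 falls short of 117845/1368 but 3.6⁴ = 167.9616 reaches it, so n = 4.

4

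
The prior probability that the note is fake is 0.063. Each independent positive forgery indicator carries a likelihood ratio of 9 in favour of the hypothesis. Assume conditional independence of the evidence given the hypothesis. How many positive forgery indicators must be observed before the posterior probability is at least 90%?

3

Prior odds: 0.063 ÷ 0.937 = 63/937.
Likelihood ratio per positive forgery indicator = 9.
Target odds: 0.9 ÷ 0.1 = 9.
Need (63/937) × 9ⁿ ≥ 9, i.e. 9ⁿ ≥ 937/7.
9² = 81 falls short of 937/7 but 9³ = 729 reaches it, so n = 3.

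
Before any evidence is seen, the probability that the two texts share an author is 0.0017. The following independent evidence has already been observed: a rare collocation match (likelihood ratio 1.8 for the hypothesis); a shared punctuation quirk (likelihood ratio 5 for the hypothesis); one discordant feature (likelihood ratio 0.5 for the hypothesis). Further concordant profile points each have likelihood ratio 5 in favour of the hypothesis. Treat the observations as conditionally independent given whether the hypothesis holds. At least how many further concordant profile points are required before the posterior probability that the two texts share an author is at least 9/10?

5

Prior odds = 0.0017/0.9983 = 17/9983.
Combined Bayes factor of the evidence already in hand = 1.8 × 5 × 0.5 = 4.5.
Odds after that evidence = (17/9983) × 4.5 = 153/19966.
Target odds = 0.9/0.1 = 9.
Need 5ⁿ ≥ 9 ÷ (153/19966) = 19966/17.
5⁴ = 625 falls short of 19966/17 but 5⁵ = 3125 reaches it, so n = 5.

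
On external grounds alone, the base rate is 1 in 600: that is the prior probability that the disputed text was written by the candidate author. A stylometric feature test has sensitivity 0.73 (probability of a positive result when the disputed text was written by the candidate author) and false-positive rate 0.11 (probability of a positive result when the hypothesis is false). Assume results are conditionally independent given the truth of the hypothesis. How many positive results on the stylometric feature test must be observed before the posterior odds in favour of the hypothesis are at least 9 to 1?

Prior odds: (1/600) ÷ (599/600) = 1/599.
Likelihood ratio of a positive result = 0.73/0.11 = 73/11.
Target odds = 9.
Need (1/599) × (73/11)ⁿ ≥ 9, i.e. (73/11)ⁿ ≥ 5391.
(73/11)⁴ = 28398241/14641 falls short of 5391 but (73/11)⁵ ≈12872.1 reaches it, so n = 5.

5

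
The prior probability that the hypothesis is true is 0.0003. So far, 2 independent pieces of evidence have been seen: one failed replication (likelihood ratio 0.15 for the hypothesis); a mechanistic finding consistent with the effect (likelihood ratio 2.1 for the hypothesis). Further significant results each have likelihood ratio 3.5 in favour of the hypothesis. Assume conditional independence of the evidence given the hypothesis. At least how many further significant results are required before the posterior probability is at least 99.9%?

13

Prior odds = 0.0003/0.9997 = 3/9997.
Combined Bayes factor of the evidence already in hand = 0.15 × 2.1 = 0.315.
Odds after that evidence = (3/9997) × 0.315 = 189/1999400.
Target odds = 0.999/0.001 = 999.
Need 3.5ⁿ ≥ 999 ÷ (189/1999400) = 73977800/7.
3.5¹² ≈3.37922e+06 falls short of 73977800/7 but 3.5¹³ ≈1.18273e+07 reaches it, so n = 13.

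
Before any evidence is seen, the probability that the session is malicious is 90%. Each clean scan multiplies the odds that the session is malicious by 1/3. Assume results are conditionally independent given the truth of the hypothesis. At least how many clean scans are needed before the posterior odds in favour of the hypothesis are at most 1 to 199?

Prior odds: 0.9 ÷ 0.1 = 9.
Likelihood ratio per clean scan = 1/3.
Target odds = 1/199.
Need 9 × (1/3)ⁿ ≤ 1/199, i.e. (1/3)ⁿ ≤ 1/1791.
(1/3)⁶ = 1/729 is still above 1/1791 but (1/3)⁷ = 1/2187 is at or below it, so n = 7.

7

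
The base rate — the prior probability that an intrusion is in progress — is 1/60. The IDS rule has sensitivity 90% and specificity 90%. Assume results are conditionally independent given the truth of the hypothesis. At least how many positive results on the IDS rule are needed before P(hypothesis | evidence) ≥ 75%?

3

Prior odds: (1/60) ÷ (59/60) = 1/59.
False-positive rate = 1 − 0.9 = 0.1; likelihood ratio of a positive = 0.9/0.1 = 9.
Target odds: 0.75 ÷ 0.25 = 3.
Require 9ⁿ ≥ 3 ÷ (1/59) = 177.
9² = 81 falls short of 177 but 9³ = 729 reaches it, so n = 3.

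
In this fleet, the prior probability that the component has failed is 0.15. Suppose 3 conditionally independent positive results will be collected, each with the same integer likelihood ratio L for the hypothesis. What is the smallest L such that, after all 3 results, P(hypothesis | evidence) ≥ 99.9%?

Prior odds = 0.15/0.85 = 3/17.
Target odds = 0.999/0.001 = 999.
Need L³ ≥ 999 ÷ (3/17) = 5661.
17³ = 4913 < 5661 ≤ 5832 = 18³, so L = 18.

18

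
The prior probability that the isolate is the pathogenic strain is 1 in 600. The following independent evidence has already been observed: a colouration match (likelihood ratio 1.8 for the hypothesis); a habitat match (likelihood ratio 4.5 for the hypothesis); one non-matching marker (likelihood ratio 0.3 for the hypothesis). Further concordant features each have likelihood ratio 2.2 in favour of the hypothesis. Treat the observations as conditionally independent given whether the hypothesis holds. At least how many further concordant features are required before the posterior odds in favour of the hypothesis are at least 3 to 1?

Prior odds = (1/600)/(599/600) = 1/599.
Combined Bayes factor of the evidence already in hand = 1.8 × 4.5 × 0.3 = 2.43.
Odds after that evidence = (1/599) × 2.43 = 243/59900.
Target odds = 3.
Need 2.2ⁿ ≥ 3 ÷ (243/59900) = 59900/81.
2.2⁸ = 214358881/390625 falls short of 59900/81 but 2.2⁹ ≈1207.27 reaches it, so n = 9.

9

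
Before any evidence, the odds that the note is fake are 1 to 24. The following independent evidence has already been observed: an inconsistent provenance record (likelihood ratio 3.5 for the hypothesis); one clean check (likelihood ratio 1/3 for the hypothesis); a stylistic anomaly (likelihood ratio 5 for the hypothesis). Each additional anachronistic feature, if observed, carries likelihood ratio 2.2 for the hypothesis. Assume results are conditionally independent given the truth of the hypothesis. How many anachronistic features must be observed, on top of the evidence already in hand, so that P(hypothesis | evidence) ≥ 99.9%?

11

Prior odds = 1/24.
Combined Bayes factor of the evidence already in hand = 3.5 × (1/3) × 5 = 35/6.
Odds after that evidence = (1/24) × 35/6 = 35/144.
Target odds = 0.999/0.001 = 999.
Need 2.2ⁿ ≥ 999 ÷ (35/144) = 143856/35.
2.2¹⁰ ≈2655.99 falls short of 143856/35 but 2.2¹¹ ≈5843.18 reaches it, so n = 11.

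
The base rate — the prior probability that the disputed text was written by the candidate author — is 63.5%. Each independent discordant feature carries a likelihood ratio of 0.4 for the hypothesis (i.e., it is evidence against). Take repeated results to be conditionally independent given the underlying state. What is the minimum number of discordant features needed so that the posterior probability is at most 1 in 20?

4

Prior odds: 0.635 ÷ 0.365 = 127/73.
Likelihood ratio per discordant feature = 0.4.
Target odds: 0.05 ÷ 0.95 = 1/19.
Require 0.4ⁿ ≤ 1/19 ÷ (127/73) = 73/2413.
0.4³ = 0.064 is still above 73/2413 but 0.4⁴ = 0.0256 is at or below it, so n = 4.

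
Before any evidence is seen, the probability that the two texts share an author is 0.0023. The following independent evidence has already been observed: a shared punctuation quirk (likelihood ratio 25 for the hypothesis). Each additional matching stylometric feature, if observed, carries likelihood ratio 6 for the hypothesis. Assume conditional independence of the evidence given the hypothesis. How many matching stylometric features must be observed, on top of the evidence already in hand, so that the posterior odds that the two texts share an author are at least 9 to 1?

Prior odds = 0.0023/0.9977 = 23/9977.
Bayes factor of the evidence already in hand = 25.
Odds after that evidence = (23/9977) × 25 = 575/9977.
Target odds = 9.
Need 6ⁿ ≥ 9 ÷ (575/9977) = 89793/575.
6² = 36 falls short of 89793/575 but 6³ = 216 reaches it, so n = 3.

3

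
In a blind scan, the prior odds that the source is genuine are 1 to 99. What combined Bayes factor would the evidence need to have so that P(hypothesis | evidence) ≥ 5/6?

Prior odds = 1/99.
Target odds = (5/6)/(1/6) = 5.
Required Bayes factor = 5 ÷ (1/99) = 495.

495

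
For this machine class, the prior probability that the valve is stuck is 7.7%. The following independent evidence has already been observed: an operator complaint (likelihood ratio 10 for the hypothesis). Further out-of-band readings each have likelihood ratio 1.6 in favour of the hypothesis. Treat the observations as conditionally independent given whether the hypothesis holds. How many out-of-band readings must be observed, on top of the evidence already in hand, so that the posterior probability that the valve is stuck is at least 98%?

9

Prior odds = 0.077/0.923 = 77/923.
Bayes factor of the evidence already in hand = 10.
Odds after that evidence = (77/923) × 10 = 770/923.
Target odds = 0.98/0.02 = 49.
Need 1.6ⁿ ≥ 49 ÷ (770/923) = 6461/110.
1.6⁸ = 16777216/390625 falls short of 6461/110 but 1.6⁹ = 134217728/1953125 reaches it, so n = 9.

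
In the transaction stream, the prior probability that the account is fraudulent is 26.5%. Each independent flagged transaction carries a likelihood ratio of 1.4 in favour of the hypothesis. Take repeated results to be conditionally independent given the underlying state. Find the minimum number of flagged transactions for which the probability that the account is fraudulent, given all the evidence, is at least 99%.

Prior odds = 0.265/0.735 = 53/147.
Likelihood ratio per flagged transaction = 1.4.
Target odds: 0.99 ÷ 0.01 = 99.
Require 1.4ⁿ ≥ 99 ÷ (53/147) = 14553/53.
1.4¹⁶ ≈217.795 falls short of 14553/53 but 1.4¹⁷ ≈304.913 reaches it, so n = 17.

17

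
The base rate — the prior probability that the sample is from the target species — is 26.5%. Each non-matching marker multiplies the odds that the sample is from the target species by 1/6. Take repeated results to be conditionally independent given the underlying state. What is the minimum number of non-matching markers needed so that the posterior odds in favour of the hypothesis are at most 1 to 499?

3

Prior odds: 0.265 ÷ 0.735 = 53/147.
Likelihood ratio per non-matching marker = 1/6.
Target odds = 1/499.
Need (53/147) × (1/6)ⁿ ≤ 1/499, i.e. (1/6)ⁿ ≤ 147/26447.
(1/6)² = 1/36 is still above 147/26447 but (1/6)³ = 1/216 is at or below it, so n = 3.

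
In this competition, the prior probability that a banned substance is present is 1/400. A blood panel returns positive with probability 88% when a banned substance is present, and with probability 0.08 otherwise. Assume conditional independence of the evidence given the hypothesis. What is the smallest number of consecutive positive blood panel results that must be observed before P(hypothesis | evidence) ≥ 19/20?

4

Prior odds = 0.0025/0.9975 = 1/399.
Likelihood ratio of a positive result = 0.88/0.08 = 11.
Target odds: 0.95 ÷ 0.05 = 19.
Need (1/399) × 11ⁿ ≥ 19, i.e. 11ⁿ ≥ 7581.
11³ = 1331 falls short of 7581 but 11⁴ = 14641 reaches it, so n = 4.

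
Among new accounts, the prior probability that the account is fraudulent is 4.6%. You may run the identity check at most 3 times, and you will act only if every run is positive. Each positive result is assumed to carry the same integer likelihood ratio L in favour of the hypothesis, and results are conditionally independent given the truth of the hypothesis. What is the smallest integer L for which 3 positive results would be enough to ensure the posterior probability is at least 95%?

8

Prior odds = 0.046/0.954 = 23/477.
Target odds = 0.95/0.05 = 19.
Need L³ ≥ 19 ÷ (23/477) = 9063/23.
7³ = 343 < 9063/23 ≤ 512 = 8³, so L = 8.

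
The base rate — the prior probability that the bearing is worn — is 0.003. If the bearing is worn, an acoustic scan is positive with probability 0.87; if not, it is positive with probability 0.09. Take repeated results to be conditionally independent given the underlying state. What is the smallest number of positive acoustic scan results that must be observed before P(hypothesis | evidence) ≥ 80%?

4

Prior odds: 0.003 ÷ 0.997 = 3/997.
Likelihood ratio of a positive = 0.87/0.09 = 29/3.
Target odds: 0.8 ÷ 0.2 = 4.
Need (3/997) × (29/3)ⁿ ≥ 4, i.e. (29/3)ⁿ ≥ 3988/3.
(29/3)³ = 24389/27 falls short of 3988/3 but (29/3)⁴ = 707281/81 reaches it, so n = 4.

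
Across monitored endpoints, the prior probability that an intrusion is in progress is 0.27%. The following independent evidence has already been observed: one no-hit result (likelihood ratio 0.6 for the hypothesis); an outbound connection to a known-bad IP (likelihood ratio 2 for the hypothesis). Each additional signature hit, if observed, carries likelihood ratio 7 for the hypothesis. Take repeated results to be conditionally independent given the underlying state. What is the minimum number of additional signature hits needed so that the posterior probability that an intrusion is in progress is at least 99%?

6

Prior odds = 0.0027/0.9973 = 27/9973.
Combined Bayes factor of the evidence already in hand = 0.6 × 2 = 1.2.
Odds after that evidence = (27/9973) × 1.2 = 162/49865.
Target odds = 0.99/0.01 = 99.
Need 7ⁿ ≥ 99 ÷ (162/49865) = 548515/18.
7⁵ = 16807 falls short of 548515/18 but 7⁶ = 117649 reaches it, so n = 6.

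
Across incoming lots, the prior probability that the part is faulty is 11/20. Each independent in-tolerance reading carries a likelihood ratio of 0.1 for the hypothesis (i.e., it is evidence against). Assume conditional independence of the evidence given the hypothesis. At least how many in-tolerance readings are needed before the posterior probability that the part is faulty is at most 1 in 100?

Prior odds: 0.55 ÷ 0.45 = 11/9.
Likelihood ratio per in-tolerance reading = 0.1.
Target posterior odds = 0.01/0.99 = 1/99.
Need (11/9) × 0.1ⁿ ≤ 1/99, i.e. 0.1ⁿ ≤ 1/121.
0.1² = 0.01 is still above 1/121 but 0.1³ = 0.001 is at or below it, so n = 3.

3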